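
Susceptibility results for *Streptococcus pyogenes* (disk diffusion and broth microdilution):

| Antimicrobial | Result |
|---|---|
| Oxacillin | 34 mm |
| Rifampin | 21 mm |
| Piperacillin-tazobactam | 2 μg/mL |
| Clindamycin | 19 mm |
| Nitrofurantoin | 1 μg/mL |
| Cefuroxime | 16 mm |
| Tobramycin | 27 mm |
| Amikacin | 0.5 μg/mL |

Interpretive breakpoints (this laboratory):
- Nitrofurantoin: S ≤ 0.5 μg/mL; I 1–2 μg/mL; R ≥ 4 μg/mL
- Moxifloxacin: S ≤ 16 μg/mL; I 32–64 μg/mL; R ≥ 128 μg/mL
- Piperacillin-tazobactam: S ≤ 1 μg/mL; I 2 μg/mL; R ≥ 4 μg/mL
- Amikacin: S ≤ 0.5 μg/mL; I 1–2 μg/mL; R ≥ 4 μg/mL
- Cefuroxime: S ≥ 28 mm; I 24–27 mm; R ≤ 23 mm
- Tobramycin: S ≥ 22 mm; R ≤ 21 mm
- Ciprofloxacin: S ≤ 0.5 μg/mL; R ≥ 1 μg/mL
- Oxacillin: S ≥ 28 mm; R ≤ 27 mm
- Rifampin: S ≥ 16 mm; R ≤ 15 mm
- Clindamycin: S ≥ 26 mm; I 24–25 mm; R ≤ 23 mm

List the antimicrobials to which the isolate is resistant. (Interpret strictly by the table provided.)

Oxacillin 34 mm: ≥ 28 mm — susceptible
Rifampin (21 mm) ≥ 16 mm — susceptible
Piperacillin-tazobactam (2 μg/mL) = 2 μg/mL — Intermediate
Clindamycin 19 mm: ≤ 23 mm — resistant
Nitrofurantoin (1 μg/mL) in 1–2 μg/mL ⇒ intermediate
Cefuroxime (16 mm) ≤ 23 mm ⇒ R
Tobramycin (27 mm) ≥ 22 mm ⇒ S
Amikacin 0.5 μg/mL: ≤ 0.5 μg/mL → Susceptible

clindamycin, cefuroxime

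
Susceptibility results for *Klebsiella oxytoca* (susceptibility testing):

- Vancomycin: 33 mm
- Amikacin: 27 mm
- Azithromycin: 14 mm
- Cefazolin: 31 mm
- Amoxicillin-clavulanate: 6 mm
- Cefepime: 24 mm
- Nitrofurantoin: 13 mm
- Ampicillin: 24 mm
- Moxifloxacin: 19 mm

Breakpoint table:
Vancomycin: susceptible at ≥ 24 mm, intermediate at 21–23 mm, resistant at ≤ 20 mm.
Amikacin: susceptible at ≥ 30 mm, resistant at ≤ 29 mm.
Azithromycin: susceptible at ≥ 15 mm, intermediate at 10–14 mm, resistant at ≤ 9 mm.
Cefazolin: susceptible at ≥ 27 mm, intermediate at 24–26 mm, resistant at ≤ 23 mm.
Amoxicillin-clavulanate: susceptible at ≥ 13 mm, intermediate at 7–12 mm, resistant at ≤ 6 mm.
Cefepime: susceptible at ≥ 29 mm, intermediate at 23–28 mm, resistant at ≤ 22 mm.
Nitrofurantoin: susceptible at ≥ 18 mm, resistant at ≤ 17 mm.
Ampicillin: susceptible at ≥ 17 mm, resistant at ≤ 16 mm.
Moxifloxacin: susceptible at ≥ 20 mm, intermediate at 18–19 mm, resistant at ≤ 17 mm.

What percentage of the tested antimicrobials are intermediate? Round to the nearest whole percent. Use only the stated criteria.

33%

Vancomycin: 33 mm is ≥ 24 mm ⇒ susceptible
Amikacin 27 mm: ≤ 29 mm ⇒ Resistant
Azithromycin (14 mm) in 10–14 mm ⇒ I
Cefazolin: 31 mm is ≥ 27 mm — S
Amoxicillin-clavulanate: 6 mm is ≤ 6 mm — R
Cefepime: 24 mm is in 23–28 mm — intermediate
Nitrofurantoin (13 mm) ≤ 17 mm → R
Ampicillin 24 mm: ≥ 17 mm → Susceptible
Moxifloxacin: 19 mm is in 18–19 mm ⇒ Intermediate
Intermediate: 3/9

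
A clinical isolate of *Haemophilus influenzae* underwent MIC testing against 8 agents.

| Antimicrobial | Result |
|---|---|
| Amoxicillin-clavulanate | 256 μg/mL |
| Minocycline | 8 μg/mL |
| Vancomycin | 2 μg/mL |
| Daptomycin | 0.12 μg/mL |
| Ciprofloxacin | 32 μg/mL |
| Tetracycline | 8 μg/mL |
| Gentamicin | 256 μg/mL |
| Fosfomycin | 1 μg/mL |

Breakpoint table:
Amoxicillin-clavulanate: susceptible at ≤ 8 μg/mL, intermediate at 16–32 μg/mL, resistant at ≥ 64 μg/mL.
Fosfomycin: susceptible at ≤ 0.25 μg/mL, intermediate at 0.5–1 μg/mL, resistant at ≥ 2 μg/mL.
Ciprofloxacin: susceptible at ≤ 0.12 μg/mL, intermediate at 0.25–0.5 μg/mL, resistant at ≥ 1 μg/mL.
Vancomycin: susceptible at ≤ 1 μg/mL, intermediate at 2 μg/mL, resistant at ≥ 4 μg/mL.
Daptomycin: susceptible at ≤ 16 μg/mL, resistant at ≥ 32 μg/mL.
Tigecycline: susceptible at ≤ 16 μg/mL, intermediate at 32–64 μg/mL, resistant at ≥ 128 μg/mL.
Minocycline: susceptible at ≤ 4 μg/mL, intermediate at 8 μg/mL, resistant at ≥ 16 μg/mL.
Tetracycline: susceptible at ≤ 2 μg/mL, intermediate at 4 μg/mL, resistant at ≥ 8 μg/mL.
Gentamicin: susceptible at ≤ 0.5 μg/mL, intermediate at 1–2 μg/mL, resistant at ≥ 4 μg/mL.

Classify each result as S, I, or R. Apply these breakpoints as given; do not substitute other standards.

R, I, I, S, R, R, R, I

Amoxicillin-clavulanate: 256 μg/mL is ≥ 64 μg/mL → Resistant
Minocycline 8 μg/mL: = 8 μg/mL — intermediate
Vancomycin (2 μg/mL) = 2 μg/mL ⇒ intermediate
Daptomycin: 0.12 μg/mL is ≤ 16 μg/mL → susceptible
Ciprofloxacin (32 μg/mL) ≥ 1 μg/mL ⇒ resistant
Tetracycline: 8 μg/mL is ≥ 8 μg/mL ⇒ resistant
Gentamicin 256 μg/mL: ≥ 4 μg/mL ⇒ Resistant
Fosfomycin: 1 μg/mL is in 0.5–1 μg/mL ⇒ intermediate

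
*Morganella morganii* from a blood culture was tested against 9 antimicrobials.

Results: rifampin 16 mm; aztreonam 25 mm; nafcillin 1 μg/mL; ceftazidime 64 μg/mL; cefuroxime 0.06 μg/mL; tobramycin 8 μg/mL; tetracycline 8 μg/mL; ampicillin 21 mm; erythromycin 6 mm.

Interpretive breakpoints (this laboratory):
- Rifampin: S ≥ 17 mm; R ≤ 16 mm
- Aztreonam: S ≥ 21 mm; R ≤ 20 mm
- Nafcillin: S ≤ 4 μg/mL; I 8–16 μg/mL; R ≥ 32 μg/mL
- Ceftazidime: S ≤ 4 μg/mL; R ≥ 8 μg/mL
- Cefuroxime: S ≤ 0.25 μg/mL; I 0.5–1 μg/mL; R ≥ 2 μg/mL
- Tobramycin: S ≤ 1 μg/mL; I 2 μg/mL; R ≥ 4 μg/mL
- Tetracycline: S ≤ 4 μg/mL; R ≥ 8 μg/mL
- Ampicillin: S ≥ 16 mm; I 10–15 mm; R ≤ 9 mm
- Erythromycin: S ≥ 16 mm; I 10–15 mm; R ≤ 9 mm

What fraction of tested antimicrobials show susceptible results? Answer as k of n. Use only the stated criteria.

Rifampin 16 mm: ≤ 16 mm → resistant
Aztreonam: 25 mm is ≥ 21 mm ⇒ S
Nafcillin 1 μg/mL: ≤ 4 μg/mL — susceptible
Ceftazidime: 64 μg/mL is ≥ 8 μg/mL ⇒ Resistant
Cefuroxime: 0.06 μg/mL is ≤ 0.25 μg/mL ⇒ Susceptible
Tobramycin (8 μg/mL) ≥ 4 μg/mL ⇒ R
Tetracycline: 8 μg/mL is ≥ 8 μg/mL → R
Ampicillin (21 mm) ≥ 16 mm ⇒ S
Erythromycin (6 mm) ≤ 9 mm — Resistant
Susceptible: 4/9

4 of 9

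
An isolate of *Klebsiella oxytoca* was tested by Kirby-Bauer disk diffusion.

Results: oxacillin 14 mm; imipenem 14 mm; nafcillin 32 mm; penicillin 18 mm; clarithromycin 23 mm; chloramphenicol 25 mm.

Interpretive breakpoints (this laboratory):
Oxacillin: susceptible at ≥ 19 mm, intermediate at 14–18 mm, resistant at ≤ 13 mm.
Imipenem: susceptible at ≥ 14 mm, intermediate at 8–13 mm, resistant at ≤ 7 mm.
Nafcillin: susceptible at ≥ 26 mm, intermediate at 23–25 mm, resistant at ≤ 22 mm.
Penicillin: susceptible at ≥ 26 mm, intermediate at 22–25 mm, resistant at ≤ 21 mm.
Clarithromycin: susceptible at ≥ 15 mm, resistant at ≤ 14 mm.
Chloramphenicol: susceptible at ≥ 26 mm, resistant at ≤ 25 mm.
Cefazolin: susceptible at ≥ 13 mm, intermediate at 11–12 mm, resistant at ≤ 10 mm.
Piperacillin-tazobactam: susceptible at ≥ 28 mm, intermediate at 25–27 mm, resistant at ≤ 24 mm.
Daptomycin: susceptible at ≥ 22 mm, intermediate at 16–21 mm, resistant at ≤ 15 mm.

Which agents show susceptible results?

imipenem, nafcillin, clarithromycin

Oxacillin: 14 mm is in 14–18 mm → intermediate
Imipenem 14 mm: ≥ 14 mm → susceptible
Nafcillin (32 mm) ≥ 26 mm → Susceptible
Penicillin: 18 mm is ≤ 21 mm → R
Clarithromycin 23 mm: ≥ 15 mm — susceptible
Chloramphenicol: 25 mm is ≤ 25 mm → resistant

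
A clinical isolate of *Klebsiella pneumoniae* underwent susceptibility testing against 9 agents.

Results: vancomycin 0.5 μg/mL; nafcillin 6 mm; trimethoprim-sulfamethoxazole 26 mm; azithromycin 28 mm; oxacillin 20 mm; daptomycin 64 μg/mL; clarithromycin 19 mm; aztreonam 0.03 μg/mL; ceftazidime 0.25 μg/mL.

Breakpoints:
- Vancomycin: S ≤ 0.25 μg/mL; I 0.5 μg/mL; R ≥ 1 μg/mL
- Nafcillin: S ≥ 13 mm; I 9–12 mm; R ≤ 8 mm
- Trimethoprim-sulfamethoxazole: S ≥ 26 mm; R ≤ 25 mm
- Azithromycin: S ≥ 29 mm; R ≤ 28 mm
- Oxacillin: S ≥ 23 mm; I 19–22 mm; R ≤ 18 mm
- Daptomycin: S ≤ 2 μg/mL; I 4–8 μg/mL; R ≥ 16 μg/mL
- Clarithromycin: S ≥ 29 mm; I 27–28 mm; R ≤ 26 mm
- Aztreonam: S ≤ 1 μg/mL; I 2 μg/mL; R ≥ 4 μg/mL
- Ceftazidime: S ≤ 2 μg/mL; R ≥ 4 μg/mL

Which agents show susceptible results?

trimethoprim-sulfamethoxazole, aztreonam, ceftazidime

Vancomycin: 0.5 μg/mL is = 0.5 μg/mL → intermediate
Nafcillin (6 mm) ≤ 8 mm — resistant
Trimethoprim-sulfamethoxazole (26 mm) ≥ 26 mm ⇒ S
Azithromycin: 28 mm is ≤ 28 mm — resistant
Oxacillin: 20 mm is in 19–22 mm ⇒ intermediate
Daptomycin: 64 μg/mL is ≥ 16 μg/mL — Resistant
Clarithromycin (19 mm) ≤ 26 mm ⇒ resistant
Aztreonam (0.03 μg/mL) ≤ 1 μg/mL ⇒ susceptible
Ceftazidime (0.25 μg/mL) ≤ 2 μg/mL → S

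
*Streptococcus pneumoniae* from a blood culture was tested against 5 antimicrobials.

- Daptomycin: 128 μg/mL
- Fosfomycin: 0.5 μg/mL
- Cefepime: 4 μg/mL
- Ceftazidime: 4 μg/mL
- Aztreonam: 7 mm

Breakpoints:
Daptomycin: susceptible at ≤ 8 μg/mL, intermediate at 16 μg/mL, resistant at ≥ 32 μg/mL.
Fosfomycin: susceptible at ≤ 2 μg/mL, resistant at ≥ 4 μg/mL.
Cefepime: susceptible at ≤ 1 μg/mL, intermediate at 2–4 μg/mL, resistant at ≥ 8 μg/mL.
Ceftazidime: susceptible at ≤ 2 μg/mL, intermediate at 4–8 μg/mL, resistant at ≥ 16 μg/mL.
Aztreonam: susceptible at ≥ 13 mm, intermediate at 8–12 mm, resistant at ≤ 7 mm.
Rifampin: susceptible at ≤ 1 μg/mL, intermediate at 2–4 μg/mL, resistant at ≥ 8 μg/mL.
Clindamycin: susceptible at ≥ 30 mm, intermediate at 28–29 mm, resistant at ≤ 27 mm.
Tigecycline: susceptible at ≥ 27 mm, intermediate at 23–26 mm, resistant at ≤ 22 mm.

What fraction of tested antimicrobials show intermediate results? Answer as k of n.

2 of 5

Daptomycin (128 μg/mL) ≥ 32 μg/mL ⇒ Resistant
Fosfomycin 0.5 μg/mL: ≤ 2 μg/mL ⇒ S
Cefepime (4 μg/mL) in 2–4 μg/mL ⇒ intermediate
Ceftazidime: 4 μg/mL is in 4–8 μg/mL — Intermediate
Aztreonam: 7 mm is ≤ 7 mm → R
Intermediate: 2/5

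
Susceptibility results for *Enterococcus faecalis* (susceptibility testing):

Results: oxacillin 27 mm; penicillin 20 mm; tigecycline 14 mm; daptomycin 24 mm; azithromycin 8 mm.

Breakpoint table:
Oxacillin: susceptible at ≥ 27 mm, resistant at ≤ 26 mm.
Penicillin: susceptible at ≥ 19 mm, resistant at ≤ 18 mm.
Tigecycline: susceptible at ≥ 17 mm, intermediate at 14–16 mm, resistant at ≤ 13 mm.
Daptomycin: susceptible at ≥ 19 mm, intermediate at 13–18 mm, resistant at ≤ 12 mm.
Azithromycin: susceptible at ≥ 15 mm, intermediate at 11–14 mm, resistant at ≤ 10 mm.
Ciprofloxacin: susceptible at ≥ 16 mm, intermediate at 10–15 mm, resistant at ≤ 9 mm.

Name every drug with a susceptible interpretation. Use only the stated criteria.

Oxacillin 27 mm: ≥ 27 mm ⇒ Susceptible
Penicillin (20 mm) ≥ 19 mm — susceptible
Tigecycline 14 mm: in 14–16 mm — Intermediate
Daptomycin: 24 mm is ≥ 19 mm ⇒ susceptible
Azithromycin: 8 mm is ≤ 10 mm — R

oxacillin, penicillin, daptomycin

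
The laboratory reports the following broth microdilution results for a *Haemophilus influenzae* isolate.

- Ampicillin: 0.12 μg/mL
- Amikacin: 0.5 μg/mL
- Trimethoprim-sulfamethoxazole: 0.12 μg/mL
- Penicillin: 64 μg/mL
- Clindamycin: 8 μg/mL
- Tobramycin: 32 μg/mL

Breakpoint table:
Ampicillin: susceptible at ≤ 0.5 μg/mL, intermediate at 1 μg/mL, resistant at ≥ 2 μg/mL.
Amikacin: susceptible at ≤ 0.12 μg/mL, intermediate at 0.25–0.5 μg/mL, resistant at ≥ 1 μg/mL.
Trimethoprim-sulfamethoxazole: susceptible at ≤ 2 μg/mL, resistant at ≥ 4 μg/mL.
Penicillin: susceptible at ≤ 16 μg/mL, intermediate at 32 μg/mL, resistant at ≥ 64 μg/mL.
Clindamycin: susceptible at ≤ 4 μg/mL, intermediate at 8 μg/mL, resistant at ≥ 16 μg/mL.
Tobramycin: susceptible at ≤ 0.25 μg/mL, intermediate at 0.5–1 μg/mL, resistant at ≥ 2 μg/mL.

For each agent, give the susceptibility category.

Ampicillin 0.12 μg/mL: ≤ 0.5 μg/mL — S
Amikacin 0.5 μg/mL: in 0.25–0.5 μg/mL ⇒ Intermediate
Trimethoprim-sulfamethoxazole (0.12 μg/mL) ≤ 2 μg/mL — S
Penicillin: 64 μg/mL is ≥ 64 μg/mL ⇒ Resistant
Clindamycin 8 μg/mL: = 8 μg/mL → I
Tobramycin: 32 μg/mL is ≥ 2 μg/mL ⇒ Resistant

S, I, S, R, I, R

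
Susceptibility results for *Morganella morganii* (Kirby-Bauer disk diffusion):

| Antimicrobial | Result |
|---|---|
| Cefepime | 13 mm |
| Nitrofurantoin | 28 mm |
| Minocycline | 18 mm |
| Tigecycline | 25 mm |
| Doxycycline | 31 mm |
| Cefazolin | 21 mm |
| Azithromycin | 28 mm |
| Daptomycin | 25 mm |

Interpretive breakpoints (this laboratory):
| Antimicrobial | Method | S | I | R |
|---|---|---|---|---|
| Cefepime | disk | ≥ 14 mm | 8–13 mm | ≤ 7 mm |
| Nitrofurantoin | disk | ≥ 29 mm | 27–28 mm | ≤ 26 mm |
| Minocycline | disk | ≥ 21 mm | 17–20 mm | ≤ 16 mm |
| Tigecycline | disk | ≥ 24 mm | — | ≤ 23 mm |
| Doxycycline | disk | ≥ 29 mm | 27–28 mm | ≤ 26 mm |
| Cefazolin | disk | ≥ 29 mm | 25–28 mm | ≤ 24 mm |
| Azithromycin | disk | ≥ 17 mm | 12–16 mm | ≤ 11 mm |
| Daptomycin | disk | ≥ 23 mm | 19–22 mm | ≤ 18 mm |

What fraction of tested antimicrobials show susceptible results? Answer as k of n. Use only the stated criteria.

4 of 8

Cefepime 13 mm: in 8–13 mm → intermediate
Nitrofurantoin (28 mm) in 27–28 mm ⇒ Intermediate
Minocycline: 18 mm is in 17–20 mm ⇒ I
Tigecycline 25 mm: ≥ 24 mm → susceptible
Doxycycline: 31 mm is ≥ 29 mm → susceptible
Cefazolin 21 mm: ≤ 24 mm — resistant
Azithromycin: 28 mm is ≥ 17 mm ⇒ S
Daptomycin (25 mm) ≥ 23 mm → Susceptible
Susceptible: 4/8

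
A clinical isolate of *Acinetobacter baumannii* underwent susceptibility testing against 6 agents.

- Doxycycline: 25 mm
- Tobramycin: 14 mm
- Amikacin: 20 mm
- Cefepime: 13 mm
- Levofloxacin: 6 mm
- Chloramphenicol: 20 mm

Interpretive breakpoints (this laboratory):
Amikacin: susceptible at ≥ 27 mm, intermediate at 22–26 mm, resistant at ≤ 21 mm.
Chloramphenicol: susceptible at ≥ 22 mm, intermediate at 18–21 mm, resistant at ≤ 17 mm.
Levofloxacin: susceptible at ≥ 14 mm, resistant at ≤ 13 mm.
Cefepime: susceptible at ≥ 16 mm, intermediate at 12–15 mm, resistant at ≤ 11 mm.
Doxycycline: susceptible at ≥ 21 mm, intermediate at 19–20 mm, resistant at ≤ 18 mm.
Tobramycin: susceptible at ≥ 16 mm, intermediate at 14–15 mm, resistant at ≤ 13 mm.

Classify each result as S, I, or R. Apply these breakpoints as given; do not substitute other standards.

Doxycycline 25 mm: ≥ 21 mm → S
Tobramycin: 14 mm is in 14–15 mm → intermediate
Amikacin 20 mm: ≤ 21 mm → resistant
Cefepime: 13 mm is in 12–15 mm → I
Levofloxacin: 6 mm is ≤ 13 mm ⇒ R
Chloramphenicol: 20 mm is in 18–21 mm — intermediate

S, I, R, I, R, I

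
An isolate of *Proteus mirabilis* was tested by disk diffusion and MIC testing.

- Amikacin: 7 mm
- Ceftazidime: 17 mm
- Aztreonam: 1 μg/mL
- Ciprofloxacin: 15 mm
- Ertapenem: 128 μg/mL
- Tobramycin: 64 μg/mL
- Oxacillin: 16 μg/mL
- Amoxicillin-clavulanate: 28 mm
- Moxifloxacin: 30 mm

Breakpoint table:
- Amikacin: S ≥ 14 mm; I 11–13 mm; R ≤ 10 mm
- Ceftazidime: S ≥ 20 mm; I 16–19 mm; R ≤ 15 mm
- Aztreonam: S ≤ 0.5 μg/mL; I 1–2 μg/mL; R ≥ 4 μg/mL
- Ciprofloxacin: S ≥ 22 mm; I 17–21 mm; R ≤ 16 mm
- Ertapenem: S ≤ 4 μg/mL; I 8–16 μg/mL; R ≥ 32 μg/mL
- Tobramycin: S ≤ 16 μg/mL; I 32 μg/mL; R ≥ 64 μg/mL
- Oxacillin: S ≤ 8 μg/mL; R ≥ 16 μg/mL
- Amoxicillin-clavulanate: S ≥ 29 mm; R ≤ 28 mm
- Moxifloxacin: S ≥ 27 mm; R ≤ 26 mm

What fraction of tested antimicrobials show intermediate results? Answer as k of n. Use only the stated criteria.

Amikacin: 7 mm is ≤ 10 mm ⇒ Resistant
Ceftazidime: 17 mm is in 16–19 mm — intermediate
Aztreonam (1 μg/mL) in 1–2 μg/mL ⇒ Intermediate
Ciprofloxacin: 15 mm is ≤ 16 mm ⇒ Resistant
Ertapenem (128 μg/mL) ≥ 32 μg/mL → R
Tobramycin (64 μg/mL) ≥ 64 μg/mL → Resistant
Oxacillin (16 μg/mL) ≥ 16 μg/mL — resistant
Amoxicillin-clavulanate 28 mm: ≤ 28 mm → Resistant
Moxifloxacin (30 mm) ≥ 27 mm — S
Intermediate: 2/9

2 of 9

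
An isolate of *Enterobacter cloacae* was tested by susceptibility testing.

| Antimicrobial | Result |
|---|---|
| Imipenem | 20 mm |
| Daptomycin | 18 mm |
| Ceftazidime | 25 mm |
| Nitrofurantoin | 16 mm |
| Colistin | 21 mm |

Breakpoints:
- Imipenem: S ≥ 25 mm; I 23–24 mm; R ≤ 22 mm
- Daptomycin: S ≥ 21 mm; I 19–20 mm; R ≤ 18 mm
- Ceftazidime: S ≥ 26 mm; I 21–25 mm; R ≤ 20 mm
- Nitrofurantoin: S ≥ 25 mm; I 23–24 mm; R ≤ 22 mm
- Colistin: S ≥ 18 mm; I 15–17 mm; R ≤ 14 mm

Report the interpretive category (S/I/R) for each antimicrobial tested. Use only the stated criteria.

Imipenem: 20 mm is ≤ 22 mm ⇒ R
Daptomycin 18 mm: ≤ 18 mm — Resistant
Ceftazidime: 25 mm is in 21–25 mm ⇒ Intermediate
Nitrofurantoin: 16 mm is ≤ 22 mm ⇒ Resistant
Colistin: 21 mm is ≥ 18 mm ⇒ S

R, R, I, R, S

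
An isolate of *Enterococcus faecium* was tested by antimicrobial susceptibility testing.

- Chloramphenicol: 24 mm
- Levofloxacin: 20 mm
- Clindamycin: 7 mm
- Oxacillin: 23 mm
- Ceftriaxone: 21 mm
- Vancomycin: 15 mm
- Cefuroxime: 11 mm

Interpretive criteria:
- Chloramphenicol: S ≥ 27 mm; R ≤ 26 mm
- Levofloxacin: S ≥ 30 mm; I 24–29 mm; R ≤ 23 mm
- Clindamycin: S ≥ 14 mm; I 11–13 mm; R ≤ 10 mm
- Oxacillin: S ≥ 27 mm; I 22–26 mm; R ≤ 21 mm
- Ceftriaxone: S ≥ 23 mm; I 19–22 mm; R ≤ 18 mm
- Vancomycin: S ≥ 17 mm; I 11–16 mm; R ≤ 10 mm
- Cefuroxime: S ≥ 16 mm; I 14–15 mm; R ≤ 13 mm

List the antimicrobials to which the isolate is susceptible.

Chloramphenicol 24 mm: ≤ 26 mm → resistant
Levofloxacin: 20 mm is ≤ 23 mm ⇒ Resistant
Clindamycin (7 mm) ≤ 10 mm ⇒ Resistant
Oxacillin 23 mm: in 22–26 mm — I
Ceftriaxone 21 mm: in 19–22 mm — intermediate
Vancomycin (15 mm) in 11–16 mm — Intermediate
Cefuroxime 11 mm: ≤ 13 mm — R

none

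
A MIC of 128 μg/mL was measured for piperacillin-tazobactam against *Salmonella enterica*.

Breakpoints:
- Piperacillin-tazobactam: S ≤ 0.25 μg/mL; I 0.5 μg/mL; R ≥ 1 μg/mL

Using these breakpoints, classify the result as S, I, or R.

Resistant

Piperacillin-tazobactam 128 μg/mL: ≥ 1 μg/mL → R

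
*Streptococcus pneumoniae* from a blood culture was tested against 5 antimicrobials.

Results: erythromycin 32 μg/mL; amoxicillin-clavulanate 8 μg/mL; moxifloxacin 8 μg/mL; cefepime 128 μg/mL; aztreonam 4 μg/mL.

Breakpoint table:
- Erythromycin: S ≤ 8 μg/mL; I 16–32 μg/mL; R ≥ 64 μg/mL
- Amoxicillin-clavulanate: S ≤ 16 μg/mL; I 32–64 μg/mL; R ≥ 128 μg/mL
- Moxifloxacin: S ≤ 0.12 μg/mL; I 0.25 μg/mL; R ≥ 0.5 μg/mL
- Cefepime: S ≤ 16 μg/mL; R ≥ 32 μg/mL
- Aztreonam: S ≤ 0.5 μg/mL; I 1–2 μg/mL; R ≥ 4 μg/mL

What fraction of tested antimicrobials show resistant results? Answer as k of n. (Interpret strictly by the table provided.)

Erythromycin (32 μg/mL) in 16–32 μg/mL → intermediate
Amoxicillin-clavulanate (8 μg/mL) ≤ 16 μg/mL ⇒ S
Moxifloxacin (8 μg/mL) ≥ 0.5 μg/mL — R
Cefepime: 128 μg/mL is ≥ 32 μg/mL → resistant
Aztreonam (4 μg/mL) ≥ 4 μg/mL ⇒ Resistant
Resistant: 3/5

3 of 5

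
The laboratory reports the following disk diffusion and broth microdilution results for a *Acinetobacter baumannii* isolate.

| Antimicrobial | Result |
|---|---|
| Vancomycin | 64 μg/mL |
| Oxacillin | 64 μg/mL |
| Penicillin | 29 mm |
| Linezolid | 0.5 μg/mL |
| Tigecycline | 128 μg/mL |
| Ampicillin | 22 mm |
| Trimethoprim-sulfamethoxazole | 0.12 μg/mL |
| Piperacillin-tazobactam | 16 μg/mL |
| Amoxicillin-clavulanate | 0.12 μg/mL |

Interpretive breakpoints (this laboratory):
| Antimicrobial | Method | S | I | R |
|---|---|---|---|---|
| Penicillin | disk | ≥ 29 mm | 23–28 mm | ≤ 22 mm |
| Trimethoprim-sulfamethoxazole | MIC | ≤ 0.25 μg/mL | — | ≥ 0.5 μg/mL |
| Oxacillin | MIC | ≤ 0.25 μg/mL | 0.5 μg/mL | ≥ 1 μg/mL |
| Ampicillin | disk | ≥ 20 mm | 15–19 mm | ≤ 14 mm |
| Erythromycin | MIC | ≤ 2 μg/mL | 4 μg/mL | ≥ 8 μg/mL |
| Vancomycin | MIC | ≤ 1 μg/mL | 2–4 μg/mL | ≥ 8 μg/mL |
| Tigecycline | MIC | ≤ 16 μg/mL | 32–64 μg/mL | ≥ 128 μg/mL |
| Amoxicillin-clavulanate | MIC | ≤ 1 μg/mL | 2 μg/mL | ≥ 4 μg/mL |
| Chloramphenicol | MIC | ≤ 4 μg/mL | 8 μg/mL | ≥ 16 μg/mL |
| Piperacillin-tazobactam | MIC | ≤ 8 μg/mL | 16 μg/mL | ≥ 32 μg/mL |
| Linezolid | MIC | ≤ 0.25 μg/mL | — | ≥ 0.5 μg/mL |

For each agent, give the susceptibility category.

R, R, S, R, R, S, S, I, S

Vancomycin: 64 μg/mL is ≥ 8 μg/mL ⇒ Resistant
Oxacillin (64 μg/mL) ≥ 1 μg/mL — Resistant
Penicillin: 29 mm is ≥ 29 mm — Susceptible
Linezolid: 0.5 μg/mL is ≥ 0.5 μg/mL ⇒ Resistant
Tigecycline: 128 μg/mL is ≥ 128 μg/mL — resistant
Ampicillin 22 mm: ≥ 20 mm → S
Trimethoprim-sulfamethoxazole (0.12 μg/mL) ≤ 0.25 μg/mL → Susceptible
Piperacillin-tazobactam: 16 μg/mL is = 16 μg/mL → I
Amoxicillin-clavulanate: 0.12 μg/mL is ≤ 1 μg/mL ⇒ Susceptible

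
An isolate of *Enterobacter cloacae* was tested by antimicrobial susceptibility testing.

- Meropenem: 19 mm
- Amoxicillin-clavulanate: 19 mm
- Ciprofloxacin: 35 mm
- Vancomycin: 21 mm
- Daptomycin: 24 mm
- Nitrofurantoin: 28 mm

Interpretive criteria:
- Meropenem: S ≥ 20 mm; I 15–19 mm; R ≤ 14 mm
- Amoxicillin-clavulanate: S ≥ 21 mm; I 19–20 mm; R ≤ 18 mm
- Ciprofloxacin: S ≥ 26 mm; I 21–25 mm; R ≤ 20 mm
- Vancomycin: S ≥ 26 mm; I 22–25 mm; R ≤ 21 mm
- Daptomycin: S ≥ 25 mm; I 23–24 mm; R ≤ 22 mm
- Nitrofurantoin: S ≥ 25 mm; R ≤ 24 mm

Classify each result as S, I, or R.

Meropenem: 19 mm is in 15–19 mm ⇒ Intermediate
Amoxicillin-clavulanate (19 mm) in 19–20 mm → I
Ciprofloxacin: 35 mm is ≥ 26 mm ⇒ susceptible
Vancomycin (21 mm) ≤ 21 mm — Resistant
Daptomycin: 24 mm is in 23–24 mm → I
Nitrofurantoin 28 mm: ≥ 25 mm ⇒ susceptible

I, I, S, R, I, S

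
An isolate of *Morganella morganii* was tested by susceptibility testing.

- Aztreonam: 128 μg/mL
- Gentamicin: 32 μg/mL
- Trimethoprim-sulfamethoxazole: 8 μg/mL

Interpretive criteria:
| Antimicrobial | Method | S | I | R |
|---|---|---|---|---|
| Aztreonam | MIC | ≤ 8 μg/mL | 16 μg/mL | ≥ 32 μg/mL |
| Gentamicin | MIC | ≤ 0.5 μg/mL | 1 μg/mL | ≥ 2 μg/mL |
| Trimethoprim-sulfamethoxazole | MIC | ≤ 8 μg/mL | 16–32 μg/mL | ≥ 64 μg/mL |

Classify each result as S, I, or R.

R, R, S

Aztreonam: 128 μg/mL is ≥ 32 μg/mL — Resistant
Gentamicin: 32 μg/mL is ≥ 2 μg/mL — resistant
Trimethoprim-sulfamethoxazole 8 μg/mL: ≤ 8 μg/mL — S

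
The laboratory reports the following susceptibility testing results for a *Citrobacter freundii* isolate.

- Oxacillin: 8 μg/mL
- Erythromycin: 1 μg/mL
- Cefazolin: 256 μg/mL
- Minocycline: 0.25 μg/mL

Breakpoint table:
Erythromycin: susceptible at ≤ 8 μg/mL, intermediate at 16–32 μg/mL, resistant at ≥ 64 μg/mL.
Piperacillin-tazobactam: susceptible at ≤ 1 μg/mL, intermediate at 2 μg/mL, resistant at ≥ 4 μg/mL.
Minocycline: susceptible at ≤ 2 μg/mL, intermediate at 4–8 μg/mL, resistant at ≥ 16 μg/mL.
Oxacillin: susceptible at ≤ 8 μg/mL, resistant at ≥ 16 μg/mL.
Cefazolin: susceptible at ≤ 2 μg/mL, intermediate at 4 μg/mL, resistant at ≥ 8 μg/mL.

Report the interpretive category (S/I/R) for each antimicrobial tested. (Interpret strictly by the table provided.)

S, S, R, S

Oxacillin: 8 μg/mL is ≤ 8 μg/mL — Susceptible
Erythromycin 1 μg/mL: ≤ 8 μg/mL — Susceptible
Cefazolin 256 μg/mL: ≥ 8 μg/mL — R
Minocycline: 0.25 μg/mL is ≤ 2 μg/mL — susceptible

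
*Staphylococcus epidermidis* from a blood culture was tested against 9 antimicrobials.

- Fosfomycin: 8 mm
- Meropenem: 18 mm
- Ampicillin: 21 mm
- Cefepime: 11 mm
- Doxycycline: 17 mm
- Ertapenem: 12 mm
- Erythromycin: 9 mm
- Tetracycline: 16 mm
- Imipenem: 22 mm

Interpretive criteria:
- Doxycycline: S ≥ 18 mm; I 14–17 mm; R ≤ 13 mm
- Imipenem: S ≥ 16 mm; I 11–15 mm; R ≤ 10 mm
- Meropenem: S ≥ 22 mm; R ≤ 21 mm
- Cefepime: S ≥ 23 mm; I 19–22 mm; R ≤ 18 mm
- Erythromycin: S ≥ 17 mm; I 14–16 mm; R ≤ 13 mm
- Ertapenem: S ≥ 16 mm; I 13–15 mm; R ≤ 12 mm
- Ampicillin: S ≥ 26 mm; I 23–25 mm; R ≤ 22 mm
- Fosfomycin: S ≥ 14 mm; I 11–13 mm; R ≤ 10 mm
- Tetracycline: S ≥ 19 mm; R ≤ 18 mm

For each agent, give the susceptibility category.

Fosfomycin (8 mm) ≤ 10 mm — R
Meropenem 18 mm: ≤ 21 mm ⇒ resistant
Ampicillin 21 mm: ≤ 22 mm ⇒ R
Cefepime 11 mm: ≤ 18 mm → R
Doxycycline 17 mm: in 14–17 mm ⇒ Intermediate
Ertapenem 12 mm: ≤ 12 mm — R
Erythromycin (9 mm) ≤ 13 mm — resistant
Tetracycline: 16 mm is ≤ 18 mm → Resistant
Imipenem 22 mm: ≥ 16 mm — susceptible

R, R, R, R, I, R, R, R, S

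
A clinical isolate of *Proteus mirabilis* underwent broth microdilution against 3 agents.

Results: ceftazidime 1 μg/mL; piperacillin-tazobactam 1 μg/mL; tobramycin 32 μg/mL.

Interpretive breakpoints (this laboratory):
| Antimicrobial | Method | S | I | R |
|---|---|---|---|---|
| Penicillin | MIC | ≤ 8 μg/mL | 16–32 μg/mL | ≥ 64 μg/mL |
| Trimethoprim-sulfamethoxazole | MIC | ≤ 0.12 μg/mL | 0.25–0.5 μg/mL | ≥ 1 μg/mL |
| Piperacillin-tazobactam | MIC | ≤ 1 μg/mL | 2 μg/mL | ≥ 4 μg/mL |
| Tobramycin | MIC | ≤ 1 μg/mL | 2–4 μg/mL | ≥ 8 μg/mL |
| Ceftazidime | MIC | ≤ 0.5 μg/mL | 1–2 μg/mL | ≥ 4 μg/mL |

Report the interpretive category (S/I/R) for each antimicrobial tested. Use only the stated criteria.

I, S, R

Ceftazidime (1 μg/mL) in 1–2 μg/mL → Intermediate
Piperacillin-tazobactam: 1 μg/mL is ≤ 1 μg/mL ⇒ S
Tobramycin 32 μg/mL: ≥ 8 μg/mL → Resistant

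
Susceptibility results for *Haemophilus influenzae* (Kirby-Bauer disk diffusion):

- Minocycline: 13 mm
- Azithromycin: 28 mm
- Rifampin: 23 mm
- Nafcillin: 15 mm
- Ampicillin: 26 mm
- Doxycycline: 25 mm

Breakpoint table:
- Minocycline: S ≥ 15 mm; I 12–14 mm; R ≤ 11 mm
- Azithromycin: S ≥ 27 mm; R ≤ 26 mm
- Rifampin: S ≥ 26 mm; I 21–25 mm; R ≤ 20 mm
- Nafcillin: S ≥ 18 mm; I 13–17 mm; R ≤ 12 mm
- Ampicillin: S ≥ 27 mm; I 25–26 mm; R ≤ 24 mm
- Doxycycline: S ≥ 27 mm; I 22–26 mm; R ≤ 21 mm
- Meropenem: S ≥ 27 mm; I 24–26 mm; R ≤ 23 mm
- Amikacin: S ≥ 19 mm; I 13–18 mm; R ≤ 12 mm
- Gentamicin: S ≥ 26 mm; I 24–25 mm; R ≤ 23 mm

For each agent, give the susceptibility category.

Minocycline (13 mm) in 12–14 mm — I
Azithromycin 28 mm: ≥ 27 mm ⇒ Susceptible
Rifampin: 23 mm is in 21–25 mm → I
Nafcillin 15 mm: in 13–17 mm → intermediate
Ampicillin 26 mm: in 25–26 mm → Intermediate
Doxycycline: 25 mm is in 22–26 mm — Intermediate

I, S, I, I, I, I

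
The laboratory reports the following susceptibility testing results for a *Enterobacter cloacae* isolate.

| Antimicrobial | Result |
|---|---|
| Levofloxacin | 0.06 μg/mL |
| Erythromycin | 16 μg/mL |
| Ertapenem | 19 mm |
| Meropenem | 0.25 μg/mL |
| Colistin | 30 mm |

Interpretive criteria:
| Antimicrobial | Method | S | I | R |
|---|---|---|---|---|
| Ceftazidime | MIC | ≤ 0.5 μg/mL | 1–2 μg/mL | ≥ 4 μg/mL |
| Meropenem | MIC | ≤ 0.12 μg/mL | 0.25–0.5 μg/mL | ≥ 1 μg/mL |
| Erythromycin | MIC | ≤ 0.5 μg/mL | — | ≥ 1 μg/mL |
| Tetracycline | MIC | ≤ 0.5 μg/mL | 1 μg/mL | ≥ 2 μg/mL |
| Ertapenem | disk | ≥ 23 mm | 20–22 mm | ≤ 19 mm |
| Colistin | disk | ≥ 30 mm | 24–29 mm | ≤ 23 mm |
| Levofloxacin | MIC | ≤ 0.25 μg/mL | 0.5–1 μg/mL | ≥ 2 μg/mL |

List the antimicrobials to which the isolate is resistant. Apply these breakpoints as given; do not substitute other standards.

Levofloxacin 0.06 μg/mL: ≤ 0.25 μg/mL — Susceptible
Erythromycin 16 μg/mL: ≥ 1 μg/mL — resistant
Ertapenem (19 mm) ≤ 19 mm — R
Meropenem (0.25 μg/mL) in 0.25–0.5 μg/mL — I
Colistin 30 mm: ≥ 30 mm ⇒ Susceptible

erythromycin, ertapenem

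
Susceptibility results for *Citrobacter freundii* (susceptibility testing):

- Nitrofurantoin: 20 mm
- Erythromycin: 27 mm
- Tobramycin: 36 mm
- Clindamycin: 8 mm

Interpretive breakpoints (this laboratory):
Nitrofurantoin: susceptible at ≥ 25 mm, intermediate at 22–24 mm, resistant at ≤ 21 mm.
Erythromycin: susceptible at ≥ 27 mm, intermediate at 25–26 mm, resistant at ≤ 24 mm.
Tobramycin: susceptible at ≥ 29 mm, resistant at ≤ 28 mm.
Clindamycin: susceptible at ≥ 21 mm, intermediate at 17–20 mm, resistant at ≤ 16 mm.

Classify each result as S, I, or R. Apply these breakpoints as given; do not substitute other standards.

Nitrofurantoin 20 mm: ≤ 21 mm → resistant
Erythromycin: 27 mm is ≥ 27 mm ⇒ S
Tobramycin: 36 mm is ≥ 29 mm — susceptible
Clindamycin: 8 mm is ≤ 16 mm → Resistant

R, S, S, R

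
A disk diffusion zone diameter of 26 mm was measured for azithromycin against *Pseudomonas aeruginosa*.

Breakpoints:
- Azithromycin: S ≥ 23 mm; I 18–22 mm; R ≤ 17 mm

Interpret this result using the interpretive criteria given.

S

Azithromycin 26 mm: ≥ 23 mm → Susceptible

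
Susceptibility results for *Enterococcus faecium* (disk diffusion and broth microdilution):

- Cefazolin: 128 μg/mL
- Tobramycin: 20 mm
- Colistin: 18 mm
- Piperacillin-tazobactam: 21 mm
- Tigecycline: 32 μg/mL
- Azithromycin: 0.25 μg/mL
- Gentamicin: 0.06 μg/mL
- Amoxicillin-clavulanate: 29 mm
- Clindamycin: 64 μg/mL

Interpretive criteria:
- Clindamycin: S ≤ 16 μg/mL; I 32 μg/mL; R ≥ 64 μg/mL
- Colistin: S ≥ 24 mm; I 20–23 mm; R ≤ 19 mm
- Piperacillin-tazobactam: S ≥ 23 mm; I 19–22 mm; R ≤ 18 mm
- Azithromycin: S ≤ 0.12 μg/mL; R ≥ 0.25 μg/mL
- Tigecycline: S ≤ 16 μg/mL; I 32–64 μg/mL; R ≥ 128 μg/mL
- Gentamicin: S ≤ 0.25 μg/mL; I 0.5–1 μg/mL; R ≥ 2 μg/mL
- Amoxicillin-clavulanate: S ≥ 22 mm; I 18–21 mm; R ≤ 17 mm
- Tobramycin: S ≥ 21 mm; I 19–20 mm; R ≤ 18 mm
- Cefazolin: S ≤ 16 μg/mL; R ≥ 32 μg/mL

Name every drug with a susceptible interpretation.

gentamicin, amoxicillin-clavulanate

Cefazolin (128 μg/mL) ≥ 32 μg/mL ⇒ R
Tobramycin (20 mm) in 19–20 mm → Intermediate
Colistin 18 mm: ≤ 19 mm ⇒ Resistant
Piperacillin-tazobactam (21 mm) in 19–22 mm ⇒ Intermediate
Tigecycline 32 μg/mL: in 32–64 μg/mL → intermediate
Azithromycin: 0.25 μg/mL is ≥ 0.25 μg/mL → Resistant
Gentamicin: 0.06 μg/mL is ≤ 0.25 μg/mL ⇒ susceptible
Amoxicillin-clavulanate: 29 mm is ≥ 22 mm ⇒ susceptible
Clindamycin 64 μg/mL: ≥ 64 μg/mL — R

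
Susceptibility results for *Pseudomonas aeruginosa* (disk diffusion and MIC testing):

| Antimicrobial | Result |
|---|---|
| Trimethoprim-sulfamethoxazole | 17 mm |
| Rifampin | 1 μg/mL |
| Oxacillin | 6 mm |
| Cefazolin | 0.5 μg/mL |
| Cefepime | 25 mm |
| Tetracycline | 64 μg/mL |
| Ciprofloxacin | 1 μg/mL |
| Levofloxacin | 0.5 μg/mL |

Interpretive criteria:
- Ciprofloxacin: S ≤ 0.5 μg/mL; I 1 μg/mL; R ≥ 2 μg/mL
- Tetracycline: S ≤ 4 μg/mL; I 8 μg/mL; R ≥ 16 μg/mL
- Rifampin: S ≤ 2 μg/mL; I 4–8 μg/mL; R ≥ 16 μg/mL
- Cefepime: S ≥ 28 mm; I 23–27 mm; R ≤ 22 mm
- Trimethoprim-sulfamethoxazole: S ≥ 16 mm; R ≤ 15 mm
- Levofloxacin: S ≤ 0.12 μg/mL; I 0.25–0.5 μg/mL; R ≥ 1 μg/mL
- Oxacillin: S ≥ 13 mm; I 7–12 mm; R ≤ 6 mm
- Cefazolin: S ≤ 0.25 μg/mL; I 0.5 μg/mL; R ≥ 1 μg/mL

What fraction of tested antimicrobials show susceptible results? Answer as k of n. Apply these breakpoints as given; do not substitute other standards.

Trimethoprim-sulfamethoxazole 17 mm: ≥ 16 mm → susceptible
Rifampin (1 μg/mL) ≤ 2 μg/mL ⇒ Susceptible
Oxacillin 6 mm: ≤ 6 mm → Resistant
Cefazolin (0.5 μg/mL) = 0.5 μg/mL ⇒ intermediate
Cefepime 25 mm: in 23–27 mm → intermediate
Tetracycline 64 μg/mL: ≥ 16 μg/mL → Resistant
Ciprofloxacin 1 μg/mL: = 1 μg/mL ⇒ intermediate
Levofloxacin: 0.5 μg/mL is in 0.25–0.5 μg/mL ⇒ I
Susceptible: 2/8

2 of 8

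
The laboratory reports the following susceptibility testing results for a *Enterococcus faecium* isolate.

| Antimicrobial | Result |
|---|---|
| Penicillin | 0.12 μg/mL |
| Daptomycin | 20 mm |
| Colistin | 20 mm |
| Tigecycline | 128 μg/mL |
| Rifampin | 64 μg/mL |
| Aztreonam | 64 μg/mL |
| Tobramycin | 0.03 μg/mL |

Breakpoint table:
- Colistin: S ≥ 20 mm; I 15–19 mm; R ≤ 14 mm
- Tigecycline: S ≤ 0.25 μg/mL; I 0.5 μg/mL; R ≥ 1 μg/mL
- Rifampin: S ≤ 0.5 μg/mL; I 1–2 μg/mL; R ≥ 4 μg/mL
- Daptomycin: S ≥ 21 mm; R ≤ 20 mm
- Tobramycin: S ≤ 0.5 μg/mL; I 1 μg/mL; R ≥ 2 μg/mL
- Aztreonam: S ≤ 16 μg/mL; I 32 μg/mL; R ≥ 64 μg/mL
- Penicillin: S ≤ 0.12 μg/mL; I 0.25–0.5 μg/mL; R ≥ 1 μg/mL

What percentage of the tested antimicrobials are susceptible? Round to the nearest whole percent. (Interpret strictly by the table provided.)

Penicillin (0.12 μg/mL) ≤ 0.12 μg/mL — S
Daptomycin 20 mm: ≤ 20 mm → R
Colistin 20 mm: ≥ 20 mm → Susceptible
Tigecycline: 128 μg/mL is ≥ 1 μg/mL → R
Rifampin (64 μg/mL) ≥ 4 μg/mL ⇒ Resistant
Aztreonam: 64 μg/mL is ≥ 64 μg/mL → Resistant
Tobramycin 0.03 μg/mL: ≤ 0.5 μg/mL ⇒ Susceptible
Susceptible: 3/7

43%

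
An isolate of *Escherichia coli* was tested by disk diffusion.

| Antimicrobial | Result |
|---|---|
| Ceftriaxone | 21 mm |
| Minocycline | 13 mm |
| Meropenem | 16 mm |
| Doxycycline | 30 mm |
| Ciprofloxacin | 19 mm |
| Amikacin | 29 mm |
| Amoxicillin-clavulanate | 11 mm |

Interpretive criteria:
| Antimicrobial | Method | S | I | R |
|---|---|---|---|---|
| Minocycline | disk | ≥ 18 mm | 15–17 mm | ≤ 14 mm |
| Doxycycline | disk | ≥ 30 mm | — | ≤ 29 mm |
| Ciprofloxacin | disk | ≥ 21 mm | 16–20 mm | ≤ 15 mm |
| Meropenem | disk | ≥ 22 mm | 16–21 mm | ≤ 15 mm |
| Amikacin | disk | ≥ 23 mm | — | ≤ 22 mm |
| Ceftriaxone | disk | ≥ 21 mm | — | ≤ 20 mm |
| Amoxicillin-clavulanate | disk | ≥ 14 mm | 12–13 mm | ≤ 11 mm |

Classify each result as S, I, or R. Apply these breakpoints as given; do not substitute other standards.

Ceftriaxone: 21 mm is ≥ 21 mm — S
Minocycline: 13 mm is ≤ 14 mm — R
Meropenem 16 mm: in 16–21 mm → I
Doxycycline: 30 mm is ≥ 30 mm → susceptible
Ciprofloxacin 19 mm: in 16–20 mm → intermediate
Amikacin 29 mm: ≥ 23 mm — susceptible
Amoxicillin-clavulanate 11 mm: ≤ 11 mm ⇒ Resistant

S, R, I, S, I, S, R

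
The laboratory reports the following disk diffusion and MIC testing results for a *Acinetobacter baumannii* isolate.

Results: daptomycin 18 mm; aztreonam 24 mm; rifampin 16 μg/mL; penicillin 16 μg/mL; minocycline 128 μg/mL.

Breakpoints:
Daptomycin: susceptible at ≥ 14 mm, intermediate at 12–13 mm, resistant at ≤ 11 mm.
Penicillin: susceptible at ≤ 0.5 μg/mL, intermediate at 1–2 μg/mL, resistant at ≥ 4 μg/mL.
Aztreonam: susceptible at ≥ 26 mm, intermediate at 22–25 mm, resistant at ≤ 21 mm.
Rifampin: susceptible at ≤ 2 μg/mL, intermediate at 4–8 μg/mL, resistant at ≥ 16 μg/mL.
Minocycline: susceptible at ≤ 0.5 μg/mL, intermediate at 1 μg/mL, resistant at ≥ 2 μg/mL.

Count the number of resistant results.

Daptomycin (18 mm) ≥ 14 mm ⇒ S
Aztreonam (24 mm) in 22–25 mm — I
Rifampin (16 μg/mL) ≥ 16 μg/mL — resistant
Penicillin (16 μg/mL) ≥ 4 μg/mL — R
Minocycline 128 μg/mL: ≥ 2 μg/mL ⇒ resistant
Resistant: 3

3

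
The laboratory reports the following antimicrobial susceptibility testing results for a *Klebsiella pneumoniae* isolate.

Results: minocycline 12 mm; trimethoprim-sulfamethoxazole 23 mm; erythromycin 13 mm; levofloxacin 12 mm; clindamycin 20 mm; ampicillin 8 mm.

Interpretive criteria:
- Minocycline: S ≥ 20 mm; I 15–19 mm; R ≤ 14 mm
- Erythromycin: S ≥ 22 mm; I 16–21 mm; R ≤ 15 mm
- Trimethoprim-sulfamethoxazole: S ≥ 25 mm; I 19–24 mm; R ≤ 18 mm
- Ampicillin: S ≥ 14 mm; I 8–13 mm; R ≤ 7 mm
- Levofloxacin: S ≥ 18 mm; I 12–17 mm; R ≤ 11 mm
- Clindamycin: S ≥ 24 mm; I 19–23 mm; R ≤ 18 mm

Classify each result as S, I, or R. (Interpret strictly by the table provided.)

Minocycline: 12 mm is ≤ 14 mm — resistant
Trimethoprim-sulfamethoxazole: 23 mm is in 19–24 mm → I
Erythromycin: 13 mm is ≤ 15 mm ⇒ Resistant
Levofloxacin (12 mm) in 12–17 mm → intermediate
Clindamycin: 20 mm is in 19–23 mm ⇒ I
Ampicillin: 8 mm is in 8–13 mm ⇒ intermediate

R, I, R, I, I, I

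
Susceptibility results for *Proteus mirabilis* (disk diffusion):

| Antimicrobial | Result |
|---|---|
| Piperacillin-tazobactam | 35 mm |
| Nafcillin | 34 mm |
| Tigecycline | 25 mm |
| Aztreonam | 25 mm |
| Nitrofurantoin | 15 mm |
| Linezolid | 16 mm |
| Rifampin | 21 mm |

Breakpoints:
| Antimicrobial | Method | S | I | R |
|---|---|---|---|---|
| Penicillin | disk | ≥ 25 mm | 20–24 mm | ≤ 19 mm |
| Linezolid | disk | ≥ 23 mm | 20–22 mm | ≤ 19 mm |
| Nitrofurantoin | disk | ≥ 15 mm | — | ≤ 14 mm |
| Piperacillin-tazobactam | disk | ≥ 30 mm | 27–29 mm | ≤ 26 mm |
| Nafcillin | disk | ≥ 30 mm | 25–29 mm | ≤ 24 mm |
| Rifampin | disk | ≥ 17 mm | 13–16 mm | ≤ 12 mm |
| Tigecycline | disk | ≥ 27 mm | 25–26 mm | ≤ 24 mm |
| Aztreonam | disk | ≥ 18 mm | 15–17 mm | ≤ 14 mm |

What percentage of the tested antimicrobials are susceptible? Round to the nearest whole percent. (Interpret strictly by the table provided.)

71%

Piperacillin-tazobactam: 35 mm is ≥ 30 mm → S
Nafcillin (34 mm) ≥ 30 mm → susceptible
Tigecycline 25 mm: in 25–26 mm ⇒ Intermediate
Aztreonam 25 mm: ≥ 18 mm ⇒ S
Nitrofurantoin 15 mm: ≥ 15 mm — Susceptible
Linezolid: 16 mm is ≤ 19 mm ⇒ Resistant
Rifampin (21 mm) ≥ 17 mm — S
Susceptible: 5/7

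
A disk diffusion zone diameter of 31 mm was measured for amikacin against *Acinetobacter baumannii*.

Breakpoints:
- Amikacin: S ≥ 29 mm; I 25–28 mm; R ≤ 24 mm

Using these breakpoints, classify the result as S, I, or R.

S

Amikacin (31 mm) ≥ 29 mm ⇒ Susceptible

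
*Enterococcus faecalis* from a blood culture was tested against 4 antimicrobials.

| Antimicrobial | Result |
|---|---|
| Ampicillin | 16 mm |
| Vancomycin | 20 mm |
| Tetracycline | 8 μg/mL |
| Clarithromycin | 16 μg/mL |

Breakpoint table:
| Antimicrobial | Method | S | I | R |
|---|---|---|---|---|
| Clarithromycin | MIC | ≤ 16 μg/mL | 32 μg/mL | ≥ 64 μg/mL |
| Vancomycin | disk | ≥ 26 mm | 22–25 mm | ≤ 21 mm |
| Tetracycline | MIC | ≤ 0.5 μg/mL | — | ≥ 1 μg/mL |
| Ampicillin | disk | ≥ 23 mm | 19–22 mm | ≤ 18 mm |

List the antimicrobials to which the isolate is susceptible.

clarithromycin

Ampicillin (16 mm) ≤ 18 mm — resistant
Vancomycin (20 mm) ≤ 21 mm — resistant
Tetracycline: 8 μg/mL is ≥ 1 μg/mL — resistant
Clarithromycin: 16 μg/mL is ≤ 16 μg/mL — susceptible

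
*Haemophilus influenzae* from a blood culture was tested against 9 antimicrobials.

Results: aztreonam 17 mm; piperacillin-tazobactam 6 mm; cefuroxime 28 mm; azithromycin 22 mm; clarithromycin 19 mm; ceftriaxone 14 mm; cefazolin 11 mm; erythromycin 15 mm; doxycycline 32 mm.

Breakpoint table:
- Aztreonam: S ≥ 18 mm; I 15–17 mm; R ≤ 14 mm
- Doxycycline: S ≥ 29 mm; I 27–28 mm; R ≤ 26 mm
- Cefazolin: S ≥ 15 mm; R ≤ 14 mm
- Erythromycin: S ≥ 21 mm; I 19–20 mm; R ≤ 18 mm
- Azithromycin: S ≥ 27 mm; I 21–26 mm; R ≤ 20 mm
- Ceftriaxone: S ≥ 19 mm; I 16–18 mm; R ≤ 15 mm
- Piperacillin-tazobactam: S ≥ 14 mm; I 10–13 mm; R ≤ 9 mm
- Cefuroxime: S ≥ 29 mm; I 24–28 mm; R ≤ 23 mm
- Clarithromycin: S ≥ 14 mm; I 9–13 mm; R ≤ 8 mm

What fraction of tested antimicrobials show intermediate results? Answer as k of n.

Aztreonam 17 mm: in 15–17 mm — Intermediate
Piperacillin-tazobactam: 6 mm is ≤ 9 mm — R
Cefuroxime 28 mm: in 24–28 mm — intermediate
Azithromycin 22 mm: in 21–26 mm ⇒ intermediate
Clarithromycin (19 mm) ≥ 14 mm — S
Ceftriaxone 14 mm: ≤ 15 mm — R
Cefazolin (11 mm) ≤ 14 mm — R
Erythromycin (15 mm) ≤ 18 mm ⇒ Resistant
Doxycycline (32 mm) ≥ 29 mm → susceptible
Intermediate: 3/9

3 of 9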